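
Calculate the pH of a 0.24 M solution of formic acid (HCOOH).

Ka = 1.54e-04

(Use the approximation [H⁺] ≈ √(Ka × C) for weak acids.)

[H⁺] = √(Ka × C) = √(1.54e-04 × 0.24) = 6.0795e-03. pH = -log(6.0795e-03)

pH = 2.22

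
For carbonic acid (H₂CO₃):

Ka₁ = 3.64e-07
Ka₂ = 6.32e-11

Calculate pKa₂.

pKa₂ = -log(Ka₂) = -log(6.32e-11) = 10.20.

pK_{a2} = 10.20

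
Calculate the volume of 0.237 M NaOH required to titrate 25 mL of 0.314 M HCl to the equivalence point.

At equivalence: moles acid = moles base. moles HCl = 0.314 × 25/1000 = 0.00785 mol. V_base = moles / 0.237 × 1000 = 33.1 mL.

V_{base} = 33.1 mL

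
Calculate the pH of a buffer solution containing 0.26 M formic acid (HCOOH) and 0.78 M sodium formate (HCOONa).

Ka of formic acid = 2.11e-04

pKa = -log(2.11e-04) = 3.68. pH = pKa + log([A⁻]/[HA]) = 3.68 + log(0.78/0.26)

pH = 4.15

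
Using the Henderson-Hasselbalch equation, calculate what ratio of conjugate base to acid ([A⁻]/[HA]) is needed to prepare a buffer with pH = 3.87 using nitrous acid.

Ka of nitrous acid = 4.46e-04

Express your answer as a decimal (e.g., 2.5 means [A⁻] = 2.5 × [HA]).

pKa = -log(4.46e-04) = 3.3507. pH = pKa + log([A⁻]/[HA]), so log([A⁻]/[HA]) = pH − pKa = 3.87 − 3.3507 = 0.5193. [A⁻]/[HA] = 10^(0.5193) = 3.31

[A⁻]/[HA] = 3.31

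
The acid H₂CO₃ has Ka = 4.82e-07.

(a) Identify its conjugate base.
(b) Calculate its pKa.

(a) The conjugate base is formed by removing one H⁺ from H₂CO₃, giving HCO₃⁻. (b) pKa = -log(Ka) = -log(4.82e-07) = 6.32.

Conjugate base: HCO₃⁻; pK_a = 6.32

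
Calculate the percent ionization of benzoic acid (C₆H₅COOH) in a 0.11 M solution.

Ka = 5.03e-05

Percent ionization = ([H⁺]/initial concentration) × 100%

Using Ka equilibrium: x² + Ka×x - Ka×C = 0. Solving: [H⁺] = 2.3272e-03. Percent = (2.3272e-03/0.11) × 100

Percent ionization = 2.12%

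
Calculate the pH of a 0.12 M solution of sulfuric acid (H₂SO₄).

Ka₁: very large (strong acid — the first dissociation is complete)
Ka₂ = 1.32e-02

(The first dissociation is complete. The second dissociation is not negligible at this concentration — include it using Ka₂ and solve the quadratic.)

First dissociation is complete: [H⁺]₀ = [HSO₄⁻]₀ = C = 0.12 M. Second dissociation HSO₄⁻ ⇌ H⁺ + SO₄²⁻: let x = [SO₄²⁻]. Ka₂ = (C + x)·x / (C − x) = 1.32e-02 → x² + (C + Ka₂)·x − Ka₂·C = 0 → x² + 0.13320·x − 1.584e-03 = 0. x = (−0.13320 + √(0.13320² + 4 × 1.584e-03)) / 2 = 1.0986e-02 M. [H⁺] = C + x = 0.12 + 1.0986e-02 = 1.3099e-01 M. pH = -log(1.3099e-01) = 0.88.

pH = 0.88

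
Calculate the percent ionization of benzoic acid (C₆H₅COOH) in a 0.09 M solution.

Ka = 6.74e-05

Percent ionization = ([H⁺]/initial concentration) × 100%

Using Ka equilibrium: x² + Ka×x - Ka×C = 0. Solving: [H⁺] = 2.4295e-03. Percent = (2.4295e-03/0.09) × 100

Percent ionization = 2.7%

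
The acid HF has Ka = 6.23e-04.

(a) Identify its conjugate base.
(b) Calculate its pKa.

(a) The conjugate base is formed by removing one H⁺ from HF, giving F⁻. (b) pKa = -log(Ka) = -log(6.23e-04) = 3.21.

Conjugate base: F⁻; pK_a = 3.21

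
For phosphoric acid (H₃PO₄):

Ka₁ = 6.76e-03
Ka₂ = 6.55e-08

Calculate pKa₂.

pKa₂ = -log(Ka₂) = -log(6.55e-08) = 7.18.

pK_{a2} = 7.18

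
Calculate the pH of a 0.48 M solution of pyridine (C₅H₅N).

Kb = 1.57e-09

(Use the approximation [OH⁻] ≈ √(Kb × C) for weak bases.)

[OH⁻] = √(Kb × C) = √(1.57e-09 × 0.48) = 2.7452e-05. pOH = 4.56, pH = 14 - pOH

pH = 9.44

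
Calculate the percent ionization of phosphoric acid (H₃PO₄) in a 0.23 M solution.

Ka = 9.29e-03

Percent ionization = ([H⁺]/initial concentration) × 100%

Using Ka equilibrium: x² + Ka×x - Ka×C = 0. Solving: [H⁺] = 4.1812e-02. Percent = (4.1812e-02/0.23) × 100

Percent ionization = 18.2%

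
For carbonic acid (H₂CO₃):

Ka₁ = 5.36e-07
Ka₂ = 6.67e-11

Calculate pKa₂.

pKa₂ = -log(Ka₂) = -log(6.67e-11) = 10.18.

pK_{a2} = 10.18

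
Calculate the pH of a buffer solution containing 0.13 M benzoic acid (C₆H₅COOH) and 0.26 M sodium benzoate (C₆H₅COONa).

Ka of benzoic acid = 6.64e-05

pKa = -log(6.64e-05) = 4.18. pH = pKa + log([A⁻]/[HA]) = 4.18 + log(0.26/0.13)

pH = 4.48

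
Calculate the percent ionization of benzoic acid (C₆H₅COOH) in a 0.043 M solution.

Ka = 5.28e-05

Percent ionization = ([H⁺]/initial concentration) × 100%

Using Ka equilibrium: x² + Ka×x - Ka×C = 0. Solving: [H⁺] = 1.4806e-03. Percent = (1.4806e-03/0.043) × 100

Percent ionization = 3.44%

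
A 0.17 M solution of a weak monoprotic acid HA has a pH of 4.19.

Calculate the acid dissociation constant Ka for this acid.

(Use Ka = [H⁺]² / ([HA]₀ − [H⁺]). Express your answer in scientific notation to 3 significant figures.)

[H⁺] = 10^(−pH) = 10^(−4.19) = 6.457e-05 M. For HA ⇌ H⁺ + A⁻, Ka = [H⁺][A⁻]/[HA] = [H⁺]² / ([HA]₀ − [H⁺]) = (6.457e-05)² / (0.17 − 6.457e-05) = 2.45e-08.

K_a = 2.45e-08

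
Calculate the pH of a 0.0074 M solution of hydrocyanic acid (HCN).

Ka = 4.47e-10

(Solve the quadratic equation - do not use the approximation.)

x² + Ka×x - Ka×C = 0. Using quadratic formula: [H⁺] = 1.8185e-06

pH = 5.74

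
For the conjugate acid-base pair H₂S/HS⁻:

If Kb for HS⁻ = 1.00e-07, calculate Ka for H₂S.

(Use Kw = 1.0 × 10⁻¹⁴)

For a conjugate pair Ka × Kb = Kw, so Ka = Kw/Kb = 1.0 × 10⁻¹⁴ / 1.00e-07 = 1.00e-07.

K_a = 1.00e-07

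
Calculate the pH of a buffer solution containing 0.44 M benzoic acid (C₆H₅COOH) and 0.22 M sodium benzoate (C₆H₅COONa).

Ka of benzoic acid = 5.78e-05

pKa = -log(5.78e-05) = 4.24. pH = pKa + log([A⁻]/[HA]) = 4.24 + log(0.22/0.44)

pH = 3.94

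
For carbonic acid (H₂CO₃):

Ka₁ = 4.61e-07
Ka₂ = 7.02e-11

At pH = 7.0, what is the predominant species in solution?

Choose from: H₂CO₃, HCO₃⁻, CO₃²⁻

pKa₁ = 6.34, pKa₂ = 10.15. For a polyprotic acid the predominant species crosses at each pKa: below pKa_n the protonated form dominates, above it the deprotonated form does. At pH = 7.0, the predominant species is HCO₃⁻.

HCO₃⁻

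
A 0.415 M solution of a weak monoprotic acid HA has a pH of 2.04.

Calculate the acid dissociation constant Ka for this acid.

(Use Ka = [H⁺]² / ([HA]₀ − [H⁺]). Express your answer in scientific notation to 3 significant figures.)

[H⁺] = 10^(−pH) = 10^(−2.04) = 9.120e-03 M. For HA ⇌ H⁺ + A⁻, Ka = [H⁺][A⁻]/[HA] = [H⁺]² / ([HA]₀ − [H⁺]) = (9.120e-03)² / (0.415 − 9.120e-03) = 2.05e-04.

K_a = 2.05e-04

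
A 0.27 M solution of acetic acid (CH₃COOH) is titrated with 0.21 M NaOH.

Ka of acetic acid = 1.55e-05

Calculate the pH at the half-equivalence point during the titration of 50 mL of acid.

At half-equivalence [HA] = [A⁻], so Henderson-Hasselbalch gives pH = pKa = -log(1.55e-05) = 4.81.

pH = pKa = 4.81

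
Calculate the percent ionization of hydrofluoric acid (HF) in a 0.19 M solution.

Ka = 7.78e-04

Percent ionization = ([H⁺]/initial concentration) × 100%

Using Ka equilibrium: x² + Ka×x - Ka×C = 0. Solving: [H⁺] = 1.1775e-02. Percent = (1.1775e-02/0.19) × 100

Percent ionization = 6.2%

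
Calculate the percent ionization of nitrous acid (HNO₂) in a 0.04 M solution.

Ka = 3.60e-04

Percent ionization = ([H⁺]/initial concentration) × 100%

Using Ka equilibrium: x² + Ka×x - Ka×C = 0. Solving: [H⁺] = 3.6190e-03. Percent = (3.6190e-03/0.04) × 100

Percent ionization = 9.05%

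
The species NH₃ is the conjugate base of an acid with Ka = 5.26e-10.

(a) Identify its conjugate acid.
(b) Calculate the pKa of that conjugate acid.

(a) The conjugate acid is formed by adding one H⁺ to NH₃, giving NH₄⁺. (b) pKa = -log(Ka) = -log(5.26e-10) = 9.28.

Conjugate acid: NH₄⁺; pK_a = 9.28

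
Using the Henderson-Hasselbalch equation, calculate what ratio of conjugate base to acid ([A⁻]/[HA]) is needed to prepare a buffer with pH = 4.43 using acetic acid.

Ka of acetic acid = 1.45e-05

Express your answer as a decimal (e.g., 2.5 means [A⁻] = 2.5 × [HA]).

pKa = -log(1.45e-05) = 4.8386. pH = pKa + log([A⁻]/[HA]), so log([A⁻]/[HA]) = pH − pKa = 4.43 − 4.8386 = -0.4086. [A⁻]/[HA] = 10^(-0.4086) = 0.390

[A⁻]/[HA] = 0.390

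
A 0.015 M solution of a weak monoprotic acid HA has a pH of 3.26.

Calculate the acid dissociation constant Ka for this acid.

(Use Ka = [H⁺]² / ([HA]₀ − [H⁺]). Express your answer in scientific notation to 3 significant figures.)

[H⁺] = 10^(−pH) = 10^(−3.26) = 5.495e-04 M. For HA ⇌ H⁺ + A⁻, Ka = [H⁺][A⁻]/[HA] = [H⁺]² / ([HA]₀ − [H⁺]) = (5.495e-04)² / (0.015 − 5.495e-04) = 2.09e-05.

K_a = 2.09e-05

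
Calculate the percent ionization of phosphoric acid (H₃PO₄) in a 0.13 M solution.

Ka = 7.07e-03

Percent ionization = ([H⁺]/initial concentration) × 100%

Using Ka equilibrium: x² + Ka×x - Ka×C = 0. Solving: [H⁺] = 2.6987e-02. Percent = (2.6987e-02/0.13) × 100

Percent ionization = 20.8%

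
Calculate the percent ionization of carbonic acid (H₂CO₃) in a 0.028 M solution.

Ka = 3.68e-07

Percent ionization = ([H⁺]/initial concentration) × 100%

Using Ka equilibrium: x² + Ka×x - Ka×C = 0. Solving: [H⁺] = 1.0132e-04. Percent = (1.0132e-04/0.028) × 100

Percent ionization = 0.362%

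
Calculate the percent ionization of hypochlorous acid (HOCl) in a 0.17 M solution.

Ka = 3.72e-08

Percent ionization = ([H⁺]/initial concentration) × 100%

Using Ka equilibrium: x² + Ka×x - Ka×C = 0. Solving: [H⁺] = 7.9505e-05. Percent = (7.9505e-05/0.17) × 100

Percent ionization = 0.0468%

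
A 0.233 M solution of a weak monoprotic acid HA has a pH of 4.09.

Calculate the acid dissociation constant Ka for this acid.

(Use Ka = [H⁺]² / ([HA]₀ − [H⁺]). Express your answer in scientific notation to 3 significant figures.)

[H⁺] = 10^(−pH) = 10^(−4.09) = 8.128e-05 M. For HA ⇌ H⁺ + A⁻, Ka = [H⁺][A⁻]/[HA] = [H⁺]² / ([HA]₀ − [H⁺]) = (8.128e-05)² / (0.233 − 8.128e-05) = 2.84e-08.

K_a = 2.84e-08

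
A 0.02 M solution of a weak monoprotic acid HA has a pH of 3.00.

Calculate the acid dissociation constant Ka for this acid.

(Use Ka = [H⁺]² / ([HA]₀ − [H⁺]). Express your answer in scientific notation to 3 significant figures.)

[H⁺] = 10^(−pH) = 10^(−3.00) = 1.000e-03 M. For HA ⇌ H⁺ + A⁻, Ka = [H⁺][A⁻]/[HA] = [H⁺]² / ([HA]₀ − [H⁺]) = (1.000e-03)² / (0.02 − 1.000e-03) = 5.26e-05.

K_a = 5.26e-05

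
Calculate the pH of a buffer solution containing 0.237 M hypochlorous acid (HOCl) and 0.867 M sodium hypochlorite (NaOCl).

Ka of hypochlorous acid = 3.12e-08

pKa = -log(3.12e-08) = 7.51. pH = pKa + log([A⁻]/[HA]) = 7.51 + log(0.867/0.237)

pH = 8.07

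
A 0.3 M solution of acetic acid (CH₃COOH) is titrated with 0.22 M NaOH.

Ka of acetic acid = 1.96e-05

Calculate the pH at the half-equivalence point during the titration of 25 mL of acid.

At half-equivalence [HA] = [A⁻], so Henderson-Hasselbalch gives pH = pKa = -log(1.96e-05) = 4.71.

pH = pKa = 4.71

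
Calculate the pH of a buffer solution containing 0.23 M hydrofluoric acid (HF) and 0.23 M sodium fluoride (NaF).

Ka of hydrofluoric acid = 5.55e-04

pKa = -log(5.55e-04) = 3.26. pH = pKa + log([A⁻]/[HA]) = 3.26 + log(0.23/0.23)

pH = 3.26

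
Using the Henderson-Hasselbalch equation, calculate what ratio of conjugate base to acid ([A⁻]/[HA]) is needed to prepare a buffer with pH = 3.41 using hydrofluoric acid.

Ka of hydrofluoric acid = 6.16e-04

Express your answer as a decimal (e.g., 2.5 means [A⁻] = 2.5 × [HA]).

pKa = -log(6.16e-04) = 3.2104. pH = pKa + log([A⁻]/[HA]), so log([A⁻]/[HA]) = pH − pKa = 3.41 − 3.2104 = 0.1996. [A⁻]/[HA] = 10^(0.1996) = 1.58

[A⁻]/[HA] = 1.58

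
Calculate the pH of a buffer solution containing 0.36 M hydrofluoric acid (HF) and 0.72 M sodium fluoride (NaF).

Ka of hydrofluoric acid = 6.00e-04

pKa = -log(6.00e-04) = 3.22. pH = pKa + log([A⁻]/[HA]) = 3.22 + log(0.72/0.36)

pH = 3.52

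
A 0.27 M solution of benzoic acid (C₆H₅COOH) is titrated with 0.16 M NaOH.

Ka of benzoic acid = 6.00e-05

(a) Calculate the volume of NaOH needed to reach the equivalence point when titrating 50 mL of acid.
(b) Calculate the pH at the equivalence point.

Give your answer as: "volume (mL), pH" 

moles acid = 0.27 × 50/1000 = 0.0135 mol; V_base = moles/0.16 × 1000 = 84.4 mL. At equivalence only the conjugate base is present: [A⁻] = 0.0135/0.134 = 1.0047e-01 M. Kb = Kw/Ka = 1.67e-10; [OH⁻] = √(Kb × [A⁻]) = 4.0920e-06; pOH = 5.39; pH = 14 - pOH = 8.61.

V = 84.4 mL, pH = 8.61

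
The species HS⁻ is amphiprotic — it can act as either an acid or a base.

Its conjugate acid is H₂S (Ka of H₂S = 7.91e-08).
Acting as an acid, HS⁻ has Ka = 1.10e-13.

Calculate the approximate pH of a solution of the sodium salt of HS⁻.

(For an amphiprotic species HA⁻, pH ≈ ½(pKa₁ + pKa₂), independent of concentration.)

pKa₁ = -log(7.91e-08) = 7.10; pKa₂ = -log(1.10e-13) = 12.96. For an amphiprotic species, pH ≈ ½(pKa₁ + pKa₂) = ½(7.10 + 12.96) = 10.03.

pH = 10.03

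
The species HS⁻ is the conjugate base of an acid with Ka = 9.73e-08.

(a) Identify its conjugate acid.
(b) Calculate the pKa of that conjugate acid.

(a) The conjugate acid is formed by adding one H⁺ to HS⁻, giving H₂S. (b) pKa = -log(Ka) = -log(9.73e-08) = 7.01.

Conjugate acid: H₂S; pK_a = 7.01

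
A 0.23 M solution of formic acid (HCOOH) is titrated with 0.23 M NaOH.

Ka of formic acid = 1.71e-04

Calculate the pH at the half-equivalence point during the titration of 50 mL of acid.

At half-equivalence [HA] = [A⁻], so Henderson-Hasselbalch gives pH = pKa = -log(1.71e-04) = 3.77.

pH = pKa = 3.77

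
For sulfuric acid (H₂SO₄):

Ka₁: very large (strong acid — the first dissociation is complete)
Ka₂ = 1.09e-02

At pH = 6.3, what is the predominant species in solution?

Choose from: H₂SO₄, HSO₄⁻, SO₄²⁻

The first dissociation is complete, so H₂SO₄ itself is never the predominant species in water; pKa₂ = -log(1.09e-02) = 1.96. For a polyprotic acid the predominant species crosses at each pKa: below pKa_n the protonated form dominates, above it the deprotonated form does. At pH = 6.3, the predominant species is SO₄²⁻.

SO₄²⁻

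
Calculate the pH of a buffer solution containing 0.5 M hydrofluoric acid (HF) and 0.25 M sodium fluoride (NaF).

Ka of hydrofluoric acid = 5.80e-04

pKa = -log(5.80e-04) = 3.24. pH = pKa + log([A⁻]/[HA]) = 3.24 + log(0.25/0.5)

pH = 2.94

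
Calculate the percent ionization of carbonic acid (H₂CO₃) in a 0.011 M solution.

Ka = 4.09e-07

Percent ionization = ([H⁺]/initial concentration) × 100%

Using Ka equilibrium: x² + Ka×x - Ka×C = 0. Solving: [H⁺] = 6.6870e-05. Percent = (6.6870e-05/0.011) × 100

Percent ionization = 0.608%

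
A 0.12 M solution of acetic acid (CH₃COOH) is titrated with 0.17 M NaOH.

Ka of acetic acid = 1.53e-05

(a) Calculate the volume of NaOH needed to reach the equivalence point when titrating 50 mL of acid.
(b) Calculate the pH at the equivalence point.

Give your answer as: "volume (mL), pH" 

moles acid = 0.12 × 50/1000 = 0.006 mol; V_base = moles/0.17 × 1000 = 35.3 mL. At equivalence only the conjugate base is present: [A⁻] = 0.006/0.085 = 7.0345e-02 M. Kb = Kw/Ka = 6.54e-10; [OH⁻] = √(Kb × [A⁻]) = 6.7806e-06; pOH = 5.17; pH = 14 - pOH = 8.83.

V = 35.3 mL, pH = 8.83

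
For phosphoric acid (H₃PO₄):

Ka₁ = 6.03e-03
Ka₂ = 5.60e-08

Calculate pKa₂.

pKa₂ = -log(Ka₂) = -log(5.60e-08) = 7.25.

pK_{a2} = 7.25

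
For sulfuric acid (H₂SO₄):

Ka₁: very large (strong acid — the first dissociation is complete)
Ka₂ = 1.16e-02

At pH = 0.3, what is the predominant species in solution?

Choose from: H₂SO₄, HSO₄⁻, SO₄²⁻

The first dissociation is complete, so H₂SO₄ itself is never the predominant species in water; pKa₂ = -log(1.16e-02) = 1.94. For a polyprotic acid the predominant species crosses at each pKa: below pKa_n the protonated form dominates, above it the deprotonated form does. At pH = 0.3, the predominant species is HSO₄⁻.

HSO₄⁻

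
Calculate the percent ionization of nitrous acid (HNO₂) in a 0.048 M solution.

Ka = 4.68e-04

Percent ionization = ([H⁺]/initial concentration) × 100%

Using Ka equilibrium: x² + Ka×x - Ka×C = 0. Solving: [H⁺] = 4.5114e-03. Percent = (4.5114e-03/0.048) × 100

Percent ionization = 9.4%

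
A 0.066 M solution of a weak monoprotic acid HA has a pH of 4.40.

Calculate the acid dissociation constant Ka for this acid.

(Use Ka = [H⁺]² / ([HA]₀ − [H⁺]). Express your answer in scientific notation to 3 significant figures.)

[H⁺] = 10^(−pH) = 10^(−4.40) = 3.981e-05 M. For HA ⇌ H⁺ + A⁻, Ka = [H⁺][A⁻]/[HA] = [H⁺]² / ([HA]₀ − [H⁺]) = (3.981e-05)² / (0.066 − 3.981e-05) = 2.40e-08.

K_a = 2.40e-08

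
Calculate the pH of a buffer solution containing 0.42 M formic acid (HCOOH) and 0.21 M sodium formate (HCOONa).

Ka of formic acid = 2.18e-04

pKa = -log(2.18e-04) = 3.66. pH = pKa + log([A⁻]/[HA]) = 3.66 + log(0.21/0.42)

pH = 3.36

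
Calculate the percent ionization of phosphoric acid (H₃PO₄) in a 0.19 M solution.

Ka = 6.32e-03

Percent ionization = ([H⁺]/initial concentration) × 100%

Using Ka equilibrium: x² + Ka×x - Ka×C = 0. Solving: [H⁺] = 3.1636e-02. Percent = (3.1636e-02/0.19) × 100

Percent ionization = 16.7%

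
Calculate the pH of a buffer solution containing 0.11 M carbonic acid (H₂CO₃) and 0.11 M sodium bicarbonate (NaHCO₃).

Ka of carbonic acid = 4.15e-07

pKa = -log(4.15e-07) = 6.38. pH = pKa + log([A⁻]/[HA]) = 6.38 + log(0.11/0.11)

pH = 6.38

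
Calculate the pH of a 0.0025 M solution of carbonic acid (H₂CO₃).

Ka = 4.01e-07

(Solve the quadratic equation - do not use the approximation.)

x² + Ka×x - Ka×C = 0. Using quadratic formula: [H⁺] = 3.1462e-05

pH = 4.50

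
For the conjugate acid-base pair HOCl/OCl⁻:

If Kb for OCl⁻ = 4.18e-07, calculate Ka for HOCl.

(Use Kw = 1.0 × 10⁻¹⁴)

For a conjugate pair Ka × Kb = Kw, so Ka = Kw/Kb = 1.0 × 10⁻¹⁴ / 4.18e-07 = 2.39e-08.

K_a = 2.39e-08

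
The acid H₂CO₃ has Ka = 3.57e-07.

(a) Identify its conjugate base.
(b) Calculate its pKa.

(a) The conjugate base is formed by removing one H⁺ from H₂CO₃, giving HCO₃⁻. (b) pKa = -log(Ka) = -log(3.57e-07) = 6.45.

Conjugate base: HCO₃⁻; pK_a = 6.45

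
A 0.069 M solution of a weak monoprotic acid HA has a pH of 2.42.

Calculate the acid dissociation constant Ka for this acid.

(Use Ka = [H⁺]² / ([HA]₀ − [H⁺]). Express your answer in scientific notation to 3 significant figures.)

[H⁺] = 10^(−pH) = 10^(−2.42) = 3.802e-03 M. For HA ⇌ H⁺ + A⁻, Ka = [H⁺][A⁻]/[HA] = [H⁺]² / ([HA]₀ − [H⁺]) = (3.802e-03)² / (0.069 − 3.802e-03) = 2.22e-04.

K_a = 2.22e-04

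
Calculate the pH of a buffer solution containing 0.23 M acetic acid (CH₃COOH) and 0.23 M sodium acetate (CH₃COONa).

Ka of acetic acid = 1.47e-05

pKa = -log(1.47e-05) = 4.83. pH = pKa + log([A⁻]/[HA]) = 4.83 + log(0.23/0.23)

pH = 4.83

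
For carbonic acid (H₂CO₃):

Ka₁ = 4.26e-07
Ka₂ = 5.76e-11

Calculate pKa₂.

pKa₂ = -log(Ka₂) = -log(5.76e-11) = 10.24.

pK_{a2} = 10.24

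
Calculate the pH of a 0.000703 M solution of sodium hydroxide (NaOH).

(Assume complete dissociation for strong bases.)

[OH⁻] = 0.000703 M for strong base. pOH = -log[OH⁻] = 3.15, pH = 14 - pOH

pH = 10.85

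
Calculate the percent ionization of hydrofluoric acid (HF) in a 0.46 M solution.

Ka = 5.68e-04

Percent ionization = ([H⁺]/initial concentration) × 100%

Using Ka equilibrium: x² + Ka×x - Ka×C = 0. Solving: [H⁺] = 1.5883e-02. Percent = (1.5883e-02/0.46) × 100

Percent ionization = 3.45%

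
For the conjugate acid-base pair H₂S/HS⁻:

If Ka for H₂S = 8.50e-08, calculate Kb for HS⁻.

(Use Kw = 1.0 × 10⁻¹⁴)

For a conjugate pair Ka × Kb = Kw, so Kb = Kw/Ka = 1.0 × 10⁻¹⁴ / 8.50e-08 = 1.18e-07.

K_b = 1.18e-07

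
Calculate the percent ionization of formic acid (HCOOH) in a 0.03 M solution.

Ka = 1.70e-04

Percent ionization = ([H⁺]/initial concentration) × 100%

Using Ka equilibrium: x² + Ka×x - Ka×C = 0. Solving: [H⁺] = 2.1749e-03. Percent = (2.1749e-03/0.03) × 100

Percent ionization = 7.25%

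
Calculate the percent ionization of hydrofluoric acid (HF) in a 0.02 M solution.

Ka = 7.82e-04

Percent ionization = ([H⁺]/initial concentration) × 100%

Using Ka equilibrium: x² + Ka×x - Ka×C = 0. Solving: [H⁺] = 3.5830e-03. Percent = (3.5830e-03/0.02) × 100

Percent ionization = 17.9%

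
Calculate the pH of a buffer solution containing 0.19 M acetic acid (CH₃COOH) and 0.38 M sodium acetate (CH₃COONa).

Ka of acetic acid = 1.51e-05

pKa = -log(1.51e-05) = 4.82. pH = pKa + log([A⁻]/[HA]) = 4.82 + log(0.38/0.19)

pH = 5.12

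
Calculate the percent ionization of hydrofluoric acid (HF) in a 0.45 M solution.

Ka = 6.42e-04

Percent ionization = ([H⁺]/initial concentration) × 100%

Using Ka equilibrium: x² + Ka×x - Ka×C = 0. Solving: [H⁺] = 1.6679e-02. Percent = (1.6679e-02/0.45) × 100

Percent ionization = 3.71%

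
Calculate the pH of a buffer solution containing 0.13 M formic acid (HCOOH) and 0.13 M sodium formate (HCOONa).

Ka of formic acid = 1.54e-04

pKa = -log(1.54e-04) = 3.81. pH = pKa + log([A⁻]/[HA]) = 3.81 + log(0.13/0.13)

pH = 3.81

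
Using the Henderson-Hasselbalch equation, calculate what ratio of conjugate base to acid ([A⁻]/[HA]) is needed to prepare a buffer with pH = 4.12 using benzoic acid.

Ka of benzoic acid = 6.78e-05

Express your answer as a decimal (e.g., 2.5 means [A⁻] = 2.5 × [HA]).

pKa = -log(6.78e-05) = 4.1688. pH = pKa + log([A⁻]/[HA]), so log([A⁻]/[HA]) = pH − pKa = 4.12 − 4.1688 = -0.0488. [A⁻]/[HA] = 10^(-0.0488) = 0.894

[A⁻]/[HA] = 0.894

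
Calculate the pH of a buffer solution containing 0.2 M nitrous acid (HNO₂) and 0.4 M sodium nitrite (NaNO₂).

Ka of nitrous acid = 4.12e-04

pKa = -log(4.12e-04) = 3.39. pH = pKa + log([A⁻]/[HA]) = 3.39 + log(0.4/0.2)

pH = 3.69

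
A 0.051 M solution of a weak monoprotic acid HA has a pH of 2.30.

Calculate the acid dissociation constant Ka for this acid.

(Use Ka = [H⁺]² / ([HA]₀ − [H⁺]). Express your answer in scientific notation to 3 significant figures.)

[H⁺] = 10^(−pH) = 10^(−2.30) = 5.012e-03 M. For HA ⇌ H⁺ + A⁻, Ka = [H⁺][A⁻]/[HA] = [H⁺]² / ([HA]₀ − [H⁺]) = (5.012e-03)² / (0.051 − 5.012e-03) = 5.46e-04.

K_a = 5.46e-04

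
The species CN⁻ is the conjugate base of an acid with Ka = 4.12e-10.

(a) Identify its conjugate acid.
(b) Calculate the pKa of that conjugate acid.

(a) The conjugate acid is formed by adding one H⁺ to CN⁻, giving HCN. (b) pKa = -log(Ka) = -log(4.12e-10) = 9.39.

Conjugate acid: HCN; pK_a = 9.39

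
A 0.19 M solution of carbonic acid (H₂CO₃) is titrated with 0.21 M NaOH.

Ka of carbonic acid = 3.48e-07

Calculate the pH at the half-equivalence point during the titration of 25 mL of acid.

At half-equivalence [HA] = [A⁻], so Henderson-Hasselbalch gives pH = pKa = -log(3.48e-07) = 6.46.

pH = pKa = 6.46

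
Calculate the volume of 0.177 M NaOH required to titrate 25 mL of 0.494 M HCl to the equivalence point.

At equivalence: moles acid = moles base. moles HCl = 0.494 × 25/1000 = 0.01235 mol. V_base = moles / 0.177 × 1000 = 69.8 mL.

V_{base} = 69.8 mL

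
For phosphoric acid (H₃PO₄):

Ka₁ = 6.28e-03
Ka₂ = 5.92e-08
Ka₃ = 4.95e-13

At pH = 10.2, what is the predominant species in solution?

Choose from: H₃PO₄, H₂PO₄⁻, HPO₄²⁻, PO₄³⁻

pKa₁ = 2.20, pKa₂ = 7.23, pKa₃ = 12.31. For a polyprotic acid the predominant species crosses at each pKa: below pKa_n the protonated form dominates, above it the deprotonated form does. At pH = 10.2, the predominant species is HPO₄²⁻.

HPO₄²⁻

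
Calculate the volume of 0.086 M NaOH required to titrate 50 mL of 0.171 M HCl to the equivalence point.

At equivalence: moles acid = moles base. moles HCl = 0.171 × 50/1000 = 0.00855 mol. V_base = moles / 0.086 × 1000 = 99.4 mL.

V_{base} = 99.4 mL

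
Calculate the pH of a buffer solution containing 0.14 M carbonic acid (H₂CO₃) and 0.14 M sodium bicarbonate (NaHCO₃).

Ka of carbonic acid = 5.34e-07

pKa = -log(5.34e-07) = 6.27. pH = pKa + log([A⁻]/[HA]) = 6.27 + log(0.14/0.14)

pH = 6.27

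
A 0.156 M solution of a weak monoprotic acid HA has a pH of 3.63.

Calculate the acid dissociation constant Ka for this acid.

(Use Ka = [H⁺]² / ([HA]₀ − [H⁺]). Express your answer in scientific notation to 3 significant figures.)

[H⁺] = 10^(−pH) = 10^(−3.63) = 2.344e-04 M. For HA ⇌ H⁺ + A⁻, Ka = [H⁺][A⁻]/[HA] = [H⁺]² / ([HA]₀ − [H⁺]) = (2.344e-04)² / (0.156 − 2.344e-04) = 3.53e-07.

K_a = 3.53e-07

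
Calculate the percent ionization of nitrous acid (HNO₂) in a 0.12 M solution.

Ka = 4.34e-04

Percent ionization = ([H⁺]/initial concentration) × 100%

Using Ka equilibrium: x² + Ka×x - Ka×C = 0. Solving: [H⁺] = 7.0029e-03. Percent = (7.0029e-03/0.12) × 100

Percent ionization = 5.84%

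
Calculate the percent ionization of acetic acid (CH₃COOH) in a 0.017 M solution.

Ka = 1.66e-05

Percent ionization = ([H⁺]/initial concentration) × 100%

Using Ka equilibrium: x² + Ka×x - Ka×C = 0. Solving: [H⁺] = 5.2299e-04. Percent = (5.2299e-04/0.017) × 100

Percent ionization = 3.08%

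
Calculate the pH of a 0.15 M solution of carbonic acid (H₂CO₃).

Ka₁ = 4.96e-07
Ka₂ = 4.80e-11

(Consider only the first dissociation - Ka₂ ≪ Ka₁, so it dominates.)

First dissociation dominates. From Ka₁ = [H⁺][HA⁻]/[H₂A], x² + Ka₁·x − Ka₁·C = 0 with C = 0.15 M and Ka₁ = 4.96e-07. Solving: [H⁺] = (−Ka₁ + √(Ka₁² + 4·Ka₁·C)) / 2 = 2.7252e-04 M. pH = -log(2.7252e-04) = 3.56.

pH = 3.56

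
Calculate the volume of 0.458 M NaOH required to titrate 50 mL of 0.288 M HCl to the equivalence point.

At equivalence: moles acid = moles base. moles HCl = 0.288 × 50/1000 = 0.0144 mol. V_base = moles / 0.458 × 1000 = 31.4 mL.

V_{base} = 31.4 mL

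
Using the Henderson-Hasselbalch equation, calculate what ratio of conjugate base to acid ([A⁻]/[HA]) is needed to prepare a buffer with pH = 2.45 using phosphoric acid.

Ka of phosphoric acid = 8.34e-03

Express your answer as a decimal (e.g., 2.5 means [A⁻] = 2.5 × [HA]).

pKa = -log(8.34e-03) = 2.0788. pH = pKa + log([A⁻]/[HA]), so log([A⁻]/[HA]) = pH − pKa = 2.45 − 2.0788 = 0.3712. [A⁻]/[HA] = 10^(0.3712) = 2.35

[A⁻]/[HA] = 2.35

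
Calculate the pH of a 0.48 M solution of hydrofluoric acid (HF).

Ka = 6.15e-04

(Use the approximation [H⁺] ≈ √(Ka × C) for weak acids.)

[H⁺] = √(Ka × C) = √(6.15e-04 × 0.48) = 1.7181e-02. pH = -log(1.7181e-02)

pH = 1.76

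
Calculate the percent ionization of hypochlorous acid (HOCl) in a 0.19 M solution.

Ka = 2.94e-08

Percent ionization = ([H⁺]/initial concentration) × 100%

Using Ka equilibrium: x² + Ka×x - Ka×C = 0. Solving: [H⁺] = 7.4725e-05. Percent = (7.4725e-05/0.19) × 100

Percent ionization = 0.0393%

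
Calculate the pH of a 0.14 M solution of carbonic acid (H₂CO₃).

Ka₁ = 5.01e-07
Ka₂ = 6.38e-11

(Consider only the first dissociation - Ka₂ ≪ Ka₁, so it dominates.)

First dissociation dominates. From Ka₁ = [H⁺][HA⁻]/[H₂A], x² + Ka₁·x − Ka₁·C = 0 with C = 0.14 M and Ka₁ = 5.01e-07. Solving: [H⁺] = (−Ka₁ + √(Ka₁² + 4·Ka₁·C)) / 2 = 2.6459e-04 M. pH = -log(2.6459e-04) = 3.58.

pH = 3.58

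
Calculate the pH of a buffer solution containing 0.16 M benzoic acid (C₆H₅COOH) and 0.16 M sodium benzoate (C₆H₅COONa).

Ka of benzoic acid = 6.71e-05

pKa = -log(6.71e-05) = 4.17. pH = pKa + log([A⁻]/[HA]) = 4.17 + log(0.16/0.16)

pH = 4.17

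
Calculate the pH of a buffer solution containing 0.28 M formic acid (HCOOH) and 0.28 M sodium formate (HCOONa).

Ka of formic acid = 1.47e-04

pKa = -log(1.47e-04) = 3.83. pH = pKa + log([A⁻]/[HA]) = 3.83 + log(0.28/0.28)

pH = 3.83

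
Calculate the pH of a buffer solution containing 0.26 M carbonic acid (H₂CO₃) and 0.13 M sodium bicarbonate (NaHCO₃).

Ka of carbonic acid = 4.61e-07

pKa = -log(4.61e-07) = 6.34. pH = pKa + log([A⁻]/[HA]) = 6.34 + log(0.13/0.26)

pH = 6.04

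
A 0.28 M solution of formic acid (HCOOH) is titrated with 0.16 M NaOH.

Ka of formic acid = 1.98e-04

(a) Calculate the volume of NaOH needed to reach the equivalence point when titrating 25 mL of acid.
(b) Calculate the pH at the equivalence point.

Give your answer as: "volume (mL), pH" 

moles acid = 0.28 × 25/1000 = 0.007 mol; V_base = moles/0.16 × 1000 = 43.8 mL. At equivalence only the conjugate base is present: [A⁻] = 0.007/0.069 = 1.0182e-01 M. Kb = Kw/Ka = 5.05e-11; [OH⁻] = √(Kb × [A⁻]) = 2.2677e-06; pOH = 5.64; pH = 14 - pOH = 8.36.

V = 43.8 mL, pH = 8.36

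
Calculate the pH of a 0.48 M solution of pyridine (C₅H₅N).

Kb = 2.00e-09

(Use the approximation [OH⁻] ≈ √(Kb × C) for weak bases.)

[OH⁻] = √(Kb × C) = √(2.00e-09 × 0.48) = 3.0984e-05. pOH = 4.51, pH = 14 - pOH

pH = 9.49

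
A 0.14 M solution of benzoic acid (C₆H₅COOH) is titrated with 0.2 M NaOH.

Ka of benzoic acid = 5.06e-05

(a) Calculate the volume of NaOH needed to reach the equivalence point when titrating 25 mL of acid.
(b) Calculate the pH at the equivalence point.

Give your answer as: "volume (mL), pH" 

moles acid = 0.14 × 25/1000 = 0.0035 mol; V_base = moles/0.2 × 1000 = 17.5 mL. At equivalence only the conjugate base is present: [A⁻] = 0.0035/0.043 = 8.2353e-02 M. Kb = Kw/Ka = 1.98e-10; [OH⁻] = √(Kb × [A⁻]) = 4.0343e-06; pOH = 5.39; pH = 14 - pOH = 8.61.

V = 17.5 mL, pH = 8.61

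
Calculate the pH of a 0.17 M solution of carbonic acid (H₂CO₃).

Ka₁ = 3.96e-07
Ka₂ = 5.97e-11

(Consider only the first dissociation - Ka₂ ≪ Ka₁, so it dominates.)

First dissociation dominates. From Ka₁ = [H⁺][HA⁻]/[H₂A], x² + Ka₁·x − Ka₁·C = 0 with C = 0.17 M and Ka₁ = 3.96e-07. Solving: [H⁺] = (−Ka₁ + √(Ka₁² + 4·Ka₁·C)) / 2 = 2.5926e-04 M. pH = -log(2.5926e-04) = 3.59.

pH = 3.59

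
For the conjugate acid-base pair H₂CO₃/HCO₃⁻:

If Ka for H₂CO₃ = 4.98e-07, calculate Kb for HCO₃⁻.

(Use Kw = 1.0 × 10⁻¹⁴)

For a conjugate pair Ka × Kb = Kw, so Kb = Kw/Ka = 1.0 × 10⁻¹⁴ / 4.98e-07 = 2.01e-08.

K_b = 2.01e-08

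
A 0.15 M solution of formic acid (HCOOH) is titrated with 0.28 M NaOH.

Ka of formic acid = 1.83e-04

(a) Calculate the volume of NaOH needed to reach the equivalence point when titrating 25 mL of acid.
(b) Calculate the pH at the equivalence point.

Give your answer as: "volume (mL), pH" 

moles acid = 0.15 × 25/1000 = 0.00375 mol; V_base = moles/0.28 × 1000 = 13.4 mL. At equivalence only the conjugate base is present: [A⁻] = 0.00375/0.038 = 9.7674e-02 M. Kb = Kw/Ka = 5.46e-11; [OH⁻] = √(Kb × [A⁻]) = 2.3103e-06; pOH = 5.64; pH = 14 - pOH = 8.36.

V = 13.4 mL, pH = 8.36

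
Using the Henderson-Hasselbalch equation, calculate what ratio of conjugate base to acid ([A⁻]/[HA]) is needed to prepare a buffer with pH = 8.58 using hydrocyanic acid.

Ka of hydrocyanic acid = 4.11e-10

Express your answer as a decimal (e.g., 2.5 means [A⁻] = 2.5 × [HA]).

pKa = -log(4.11e-10) = 9.3862. pH = pKa + log([A⁻]/[HA]), so log([A⁻]/[HA]) = pH − pKa = 8.58 − 9.3862 = -0.8062. [A⁻]/[HA] = 10^(-0.8062) = 0.156

[A⁻]/[HA] = 0.156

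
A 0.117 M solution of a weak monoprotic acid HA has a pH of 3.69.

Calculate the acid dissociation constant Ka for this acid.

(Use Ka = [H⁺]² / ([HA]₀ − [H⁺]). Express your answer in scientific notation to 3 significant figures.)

[H⁺] = 10^(−pH) = 10^(−3.69) = 2.042e-04 M. For HA ⇌ H⁺ + A⁻, Ka = [H⁺][A⁻]/[HA] = [H⁺]² / ([HA]₀ − [H⁺]) = (2.042e-04)² / (0.117 − 2.042e-04) = 3.57e-07.

K_a = 3.57e-07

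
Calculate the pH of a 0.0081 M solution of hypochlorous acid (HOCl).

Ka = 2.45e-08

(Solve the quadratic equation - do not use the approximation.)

x² + Ka×x - Ka×C = 0. Using quadratic formula: [H⁺] = 1.4075e-05

pH = 4.85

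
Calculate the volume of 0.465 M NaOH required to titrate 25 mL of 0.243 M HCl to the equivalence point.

At equivalence: moles acid = moles base. moles HCl = 0.243 × 25/1000 = 0.006075 mol. V_base = moles / 0.465 × 1000 = 13.1 mL.

V_{base} = 13.1 mL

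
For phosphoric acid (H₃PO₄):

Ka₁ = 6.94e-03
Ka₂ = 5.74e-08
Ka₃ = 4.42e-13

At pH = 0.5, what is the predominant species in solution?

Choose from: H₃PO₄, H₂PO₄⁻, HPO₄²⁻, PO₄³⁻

pKa₁ = 2.16, pKa₂ = 7.24, pKa₃ = 12.35. For a polyprotic acid the predominant species crosses at each pKa: below pKa_n the protonated form dominates, above it the deprotonated form does. At pH = 0.5, the predominant species is H₃PO₄.

H₃PO₄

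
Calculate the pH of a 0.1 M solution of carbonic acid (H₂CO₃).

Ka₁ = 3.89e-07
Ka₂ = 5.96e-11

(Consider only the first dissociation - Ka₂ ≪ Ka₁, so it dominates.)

First dissociation dominates. From Ka₁ = [H⁺][HA⁻]/[H₂A], x² + Ka₁·x − Ka₁·C = 0 with C = 0.1 M and Ka₁ = 3.89e-07. Solving: [H⁺] = (−Ka₁ + √(Ka₁² + 4·Ka₁·C)) / 2 = 1.9704e-04 M. pH = -log(1.9704e-04) = 3.71.

pH = 3.71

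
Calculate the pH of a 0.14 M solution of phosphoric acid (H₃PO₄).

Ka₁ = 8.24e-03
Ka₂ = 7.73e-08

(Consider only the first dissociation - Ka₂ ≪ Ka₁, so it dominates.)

First dissociation dominates. From Ka₁ = [H⁺][HA⁻]/[H₂A], x² + Ka₁·x − Ka₁·C = 0 with C = 0.14 M and Ka₁ = 8.24e-03. Solving: [H⁺] = (−Ka₁ + √(Ka₁² + 4·Ka₁·C)) / 2 = 3.0094e-02 M. pH = -log(3.0094e-02) = 1.52.

pH = 1.52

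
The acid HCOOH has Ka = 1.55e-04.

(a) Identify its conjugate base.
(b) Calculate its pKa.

(a) The conjugate base is formed by removing one H⁺ from HCOOH, giving HCOO⁻. (b) pKa = -log(Ka) = -log(1.55e-04) = 3.81.

Conjugate base: HCOO⁻; pK_a = 3.81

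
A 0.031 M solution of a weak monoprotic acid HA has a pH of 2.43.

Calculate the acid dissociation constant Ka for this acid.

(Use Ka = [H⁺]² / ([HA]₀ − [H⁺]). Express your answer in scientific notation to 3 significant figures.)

[H⁺] = 10^(−pH) = 10^(−2.43) = 3.715e-03 M. For HA ⇌ H⁺ + A⁻, Ka = [H⁺][A⁻]/[HA] = [H⁺]² / ([HA]₀ − [H⁺]) = (3.715e-03)² / (0.031 − 3.715e-03) = 5.06e-04.

K_a = 5.06e-04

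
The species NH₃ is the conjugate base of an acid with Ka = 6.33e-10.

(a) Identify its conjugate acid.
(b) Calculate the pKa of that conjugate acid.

(a) The conjugate acid is formed by adding one H⁺ to NH₃, giving NH₄⁺. (b) pKa = -log(Ka) = -log(6.33e-10) = 9.20.

Conjugate acid: NH₄⁺; pK_a = 9.20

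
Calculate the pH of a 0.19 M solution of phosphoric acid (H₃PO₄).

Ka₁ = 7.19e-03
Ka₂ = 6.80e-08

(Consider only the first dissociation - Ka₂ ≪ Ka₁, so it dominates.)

First dissociation dominates. From Ka₁ = [H⁺][HA⁻]/[H₂A], x² + Ka₁·x − Ka₁·C = 0 with C = 0.19 M and Ka₁ = 7.19e-03. Solving: [H⁺] = (−Ka₁ + √(Ka₁² + 4·Ka₁·C)) / 2 = 3.3540e-02 M. pH = -log(3.3540e-02) = 1.47.

pH = 1.47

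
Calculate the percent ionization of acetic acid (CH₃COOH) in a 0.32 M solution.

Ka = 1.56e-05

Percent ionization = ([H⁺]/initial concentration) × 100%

Using Ka equilibrium: x² + Ka×x - Ka×C = 0. Solving: [H⁺] = 2.2265e-03. Percent = (2.2265e-03/0.32) × 100

Percent ionization = 0.696%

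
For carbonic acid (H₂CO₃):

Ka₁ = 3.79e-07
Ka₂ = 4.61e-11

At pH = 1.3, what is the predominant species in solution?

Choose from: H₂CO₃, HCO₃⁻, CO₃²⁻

pKa₁ = 6.42, pKa₂ = 10.34. For a polyprotic acid the predominant species crosses at each pKa: below pKa_n the protonated form dominates, above it the deprotonated form does. At pH = 1.3, the predominant species is H₂CO₃.

H₂CO₃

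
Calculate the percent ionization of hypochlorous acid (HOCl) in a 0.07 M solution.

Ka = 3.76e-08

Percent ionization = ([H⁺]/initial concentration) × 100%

Using Ka equilibrium: x² + Ka×x - Ka×C = 0. Solving: [H⁺] = 5.1284e-05. Percent = (5.1284e-05/0.07) × 100

Percent ionization = 0.0733%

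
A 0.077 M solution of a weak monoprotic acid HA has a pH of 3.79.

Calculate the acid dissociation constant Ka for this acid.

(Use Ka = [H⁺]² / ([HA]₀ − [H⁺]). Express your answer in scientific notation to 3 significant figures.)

[H⁺] = 10^(−pH) = 10^(−3.79) = 1.622e-04 M. For HA ⇌ H⁺ + A⁻, Ka = [H⁺][A⁻]/[HA] = [H⁺]² / ([HA]₀ − [H⁺]) = (1.622e-04)² / (0.077 − 1.622e-04) = 3.42e-07.

K_a = 3.42e-07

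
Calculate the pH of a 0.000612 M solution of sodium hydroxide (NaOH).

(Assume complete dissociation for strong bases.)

[OH⁻] = 0.000612 M for strong base. pOH = -log[OH⁻] = 3.21, pH = 14 - pOH

pH = 10.79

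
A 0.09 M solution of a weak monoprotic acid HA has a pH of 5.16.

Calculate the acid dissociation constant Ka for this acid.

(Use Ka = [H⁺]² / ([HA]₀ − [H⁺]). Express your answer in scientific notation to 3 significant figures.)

[H⁺] = 10^(−pH) = 10^(−5.16) = 6.918e-06 M. For HA ⇌ H⁺ + A⁻, Ka = [H⁺][A⁻]/[HA] = [H⁺]² / ([HA]₀ − [H⁺]) = (6.918e-06)² / (0.09 − 6.918e-06) = 5.32e-10.

K_a = 5.32e-10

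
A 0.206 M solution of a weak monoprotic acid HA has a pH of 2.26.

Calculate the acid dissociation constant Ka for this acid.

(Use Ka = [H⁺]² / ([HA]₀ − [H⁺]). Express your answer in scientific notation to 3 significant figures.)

[H⁺] = 10^(−pH) = 10^(−2.26) = 5.495e-03 M. For HA ⇌ H⁺ + A⁻, Ka = [H⁺][A⁻]/[HA] = [H⁺]² / ([HA]₀ − [H⁺]) = (5.495e-03)² / (0.206 − 5.495e-03) = 1.51e-04.

K_a = 1.51e-04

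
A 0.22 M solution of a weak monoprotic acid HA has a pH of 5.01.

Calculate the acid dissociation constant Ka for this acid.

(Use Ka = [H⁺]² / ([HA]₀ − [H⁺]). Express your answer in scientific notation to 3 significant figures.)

[H⁺] = 10^(−pH) = 10^(−5.01) = 9.772e-06 M. For HA ⇌ H⁺ + A⁻, Ka = [H⁺][A⁻]/[HA] = [H⁺]² / ([HA]₀ − [H⁺]) = (9.772e-06)² / (0.22 − 9.772e-06) = 4.34e-10.

K_a = 4.34e-10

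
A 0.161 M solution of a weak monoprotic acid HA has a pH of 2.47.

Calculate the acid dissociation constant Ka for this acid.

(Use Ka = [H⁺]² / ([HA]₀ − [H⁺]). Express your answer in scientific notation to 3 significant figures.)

[H⁺] = 10^(−pH) = 10^(−2.47) = 3.388e-03 M. For HA ⇌ H⁺ + A⁻, Ka = [H⁺][A⁻]/[HA] = [H⁺]² / ([HA]₀ − [H⁺]) = (3.388e-03)² / (0.161 − 3.388e-03) = 7.28e-05.

K_a = 7.28e-05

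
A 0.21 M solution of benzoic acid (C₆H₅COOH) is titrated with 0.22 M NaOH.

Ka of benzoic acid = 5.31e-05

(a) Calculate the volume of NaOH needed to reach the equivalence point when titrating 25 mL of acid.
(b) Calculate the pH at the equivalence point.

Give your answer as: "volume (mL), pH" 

moles acid = 0.21 × 25/1000 = 0.00525 mol; V_base = moles/0.22 × 1000 = 23.9 mL. At equivalence only the conjugate base is present: [A⁻] = 0.00525/0.049 = 1.0744e-01 M. Kb = Kw/Ka = 1.88e-10; [OH⁻] = √(Kb × [A⁻]) = 4.4982e-06; pOH = 5.35; pH = 14 - pOH = 8.65.

V = 23.9 mL, pH = 8.65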